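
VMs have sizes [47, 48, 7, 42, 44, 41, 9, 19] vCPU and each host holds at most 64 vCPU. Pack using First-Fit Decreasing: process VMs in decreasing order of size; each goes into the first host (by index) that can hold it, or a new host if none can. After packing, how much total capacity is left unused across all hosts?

Sorted descending: 48, 47, 44, 42, 41, 19, 9, 7.
48 vCPU → host 1 (remaining 16 vCPU)
47 vCPU → host 2 (remaining 17 vCPU)
44 vCPU → host 3 (remaining 20 vCPU)
42 vCPU → host 4 (remaining 22 vCPU)
41 vCPU → host 5 (remaining 23 vCPU)
19 vCPU → host 3 (remaining 1 vCPU)
9 vCPU → host 1 (remaining 7 vCPU)
7 vCPU → host 1 (remaining 0 vCPU)
5 hosts × 64 vCPU = 320 vCPU; used 257 vCPU; unused 63 vCPU.

63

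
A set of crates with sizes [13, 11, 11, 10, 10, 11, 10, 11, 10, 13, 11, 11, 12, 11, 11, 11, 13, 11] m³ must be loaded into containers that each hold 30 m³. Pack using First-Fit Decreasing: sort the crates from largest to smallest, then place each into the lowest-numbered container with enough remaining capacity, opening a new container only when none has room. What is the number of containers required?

Sorted descending: 13, 13, 13, 12, 11, 11, 11, 11, 11, 11, 11, 11, 11, 11, 10, 10, 10, 10.
13 m³ → container 1 (remaining 17 m³)
13 m³ → container 1 (remaining 4 m³)
13 m³ → container 2 (remaining 17 m³)
12 m³ → container 2 (remaining 5 m³)
11 m³ → container 3 (remaining 19 m³)
11 m³ → container 3 (remaining 8 m³)
11 m³ → container 4 (remaining 19 m³)
11 m³ → container 4 (remaining 8 m³)
11 m³ → container 5 (remaining 19 m³)
11 m³ → container 5 (remaining 8 m³)
11 m³ → container 6 (remaining 19 m³)
11 m³ → container 6 (remaining 8 m³)
11 m³ → container 7 (remaining 19 m³)
11 m³ → container 7 (remaining 8 m³)
10 m³ → container 8 (remaining 20 m³)
10 m³ → container 8 (remaining 10 m³)
10 m³ → container 8 (remaining 0 m³)
10 m³ → container 9 (remaining 20 m³)
Final containers: [13,13] [13,12] [11,11] [11,11] [11,11] [11,11] [11,11] [10,10,10] [10].

9 containers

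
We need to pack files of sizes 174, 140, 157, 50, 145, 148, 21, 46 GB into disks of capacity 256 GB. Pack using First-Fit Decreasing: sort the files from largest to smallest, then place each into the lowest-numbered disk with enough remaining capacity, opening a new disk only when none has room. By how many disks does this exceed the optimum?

0

First-Fit Decreasing: [174,50,21] [157,46] [148] [145] [140] → 5 disks.
5 files exceed 128 GB (half the capacity), and no two of those can share a disk, so at least 5 disks are needed.
So 5 is already optimal.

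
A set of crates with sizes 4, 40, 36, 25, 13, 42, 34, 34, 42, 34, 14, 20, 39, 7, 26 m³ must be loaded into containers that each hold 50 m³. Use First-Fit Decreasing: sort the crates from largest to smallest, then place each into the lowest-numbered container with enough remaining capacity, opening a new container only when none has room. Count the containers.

Sorted descending: 42, 42, 40, 39, 36, 34, 34, 34, 26, 25, 20, 14, 13, 7, 4.
Put 42 m³ in container 1; 8 m³ remain.
Put 42 m³ in container 2; 8 m³ remain.
Put 40 m³ in container 3; 10 m³ remain.
Put 39 m³ in container 4; 11 m³ remain.
Put 36 m³ in container 5; 14 m³ remain.
Put 34 m³ in container 6; 16 m³ remain.
Put 34 m³ in container 7; 16 m³ remain.
Put 34 m³ in container 8; 16 m³ remain.
Put 26 m³ in container 9; 24 m³ remain.
Put 25 m³ in container 10; 25 m³ remain.
Put 20 m³ in container 9; 4 m³ remain.
Put 14 m³ in container 5; 0 m³ remain.
Put 13 m³ in container 6; 3 m³ remain.
Put 7 m³ in container 1; 1 m³ remain.
Put 4 m³ in container 2; 4 m³ remain.
Final containers: [42,7] [42,4] [40] [39] [36,14] [34,13] [34] [34] [26,20] [25].

10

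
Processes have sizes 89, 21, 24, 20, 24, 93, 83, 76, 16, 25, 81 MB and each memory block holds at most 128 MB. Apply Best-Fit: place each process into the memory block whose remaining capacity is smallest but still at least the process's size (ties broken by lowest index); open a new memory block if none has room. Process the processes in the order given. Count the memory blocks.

memory block 1: place 89 MB, 39 MB left
memory block 1: place 21 MB, 18 MB left
memory block 2: place 24 MB, 104 MB left
memory block 2: place 20 MB, 84 MB left
memory block 2: place 24 MB, 60 MB left
memory block 3: place 93 MB, 35 MB left
memory block 4: place 83 MB, 45 MB left
memory block 5: place 76 MB, 52 MB left
memory block 1: place 16 MB, 2 MB left
memory block 3: place 25 MB, 10 MB left
memory block 6: place 81 MB, 47 MB left
Final memory blocks: [89,21,16] [24,20,24] [93,25] [83] [76] [81].

6 memory blocks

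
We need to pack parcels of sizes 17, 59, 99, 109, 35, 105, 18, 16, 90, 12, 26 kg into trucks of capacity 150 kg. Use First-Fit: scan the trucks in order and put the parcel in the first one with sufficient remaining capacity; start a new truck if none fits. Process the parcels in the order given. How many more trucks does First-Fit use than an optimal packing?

1

First-Fit: [17,59,35,18,16] [99,12,26] [109] [105] [90] → 5 trucks.
Total size 586 kg; any packing needs at least ⌈586/150⌉ = 4 trucks.
An optimal packing achieves that bound: [109,35] [105,26,18] [99,17,16,12] [90,59] → 4 trucks.
Excess: 5 − 4 = 1.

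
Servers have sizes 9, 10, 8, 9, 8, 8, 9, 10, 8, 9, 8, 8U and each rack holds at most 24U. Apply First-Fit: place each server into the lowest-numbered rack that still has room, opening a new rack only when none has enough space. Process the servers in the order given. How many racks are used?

6 racks

rack 1: place 9U, 15U left
rack 1: place 10U, 5U left
rack 2: place 8U, 16U left
rack 2: place 9U, 7U left
rack 3: place 8U, 16U left
rack 3: place 8U, 8U left
rack 4: place 9U, 15U left
rack 4: place 10U, 5U left
rack 3: place 8U, 0U left
rack 5: place 9U, 15U left
rack 5: place 8U, 7U left
rack 6: place 8U, 16U left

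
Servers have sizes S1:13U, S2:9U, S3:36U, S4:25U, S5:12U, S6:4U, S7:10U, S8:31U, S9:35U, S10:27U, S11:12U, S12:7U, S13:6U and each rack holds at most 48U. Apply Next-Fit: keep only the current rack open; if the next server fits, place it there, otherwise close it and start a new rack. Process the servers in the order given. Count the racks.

7 racks

rack 1: place S1 (13U), 35U left
rack 1: place S2 (9U), 26U left
rack 2: place S3 (36U), 12U left
rack 3: place S4 (25U), 23U left
rack 3: place S5 (12U), 11U left
rack 3: place S6 (4U), 7U left
rack 4: place S7 (10U), 38U left
rack 4: place S8 (31U), 7U left
rack 5: place S9 (35U), 13U left
rack 6: place S10 (27U), 21U left
rack 6: place S11 (12U), 9U left
rack 6: place S12 (7U), 2U left
rack 7: place S13 (6U), 42U left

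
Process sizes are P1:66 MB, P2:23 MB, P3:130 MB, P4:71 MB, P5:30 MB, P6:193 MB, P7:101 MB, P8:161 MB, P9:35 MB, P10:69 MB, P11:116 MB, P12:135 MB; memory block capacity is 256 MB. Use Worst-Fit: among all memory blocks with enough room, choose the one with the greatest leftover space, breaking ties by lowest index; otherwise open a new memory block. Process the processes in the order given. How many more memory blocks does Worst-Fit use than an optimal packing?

Worst-Fit: [66,23,130] [71,30,101] [193] [161,35] [69,116] [135] → 6 memory blocks.
Total size 1130 MB; any packing needs at least ⌈1130/256⌉ = 5 memory blocks.
An optimal packing achieves that bound: [193,35,23] [161,71] [135,116] [130,101] [69,66,30] → 5 memory blocks.
Excess: 6 − 5 = 1.

1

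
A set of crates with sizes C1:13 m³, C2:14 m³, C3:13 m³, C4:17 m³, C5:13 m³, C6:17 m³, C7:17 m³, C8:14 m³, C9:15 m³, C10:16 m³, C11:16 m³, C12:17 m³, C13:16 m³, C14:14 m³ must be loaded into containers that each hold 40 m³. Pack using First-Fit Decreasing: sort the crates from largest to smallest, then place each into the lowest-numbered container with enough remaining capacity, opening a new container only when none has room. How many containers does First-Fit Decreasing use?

Sorted descending: 17, 17, 17, 17, 16, 16, 16, 15, 14, 14, 14, 13, 13, 13.
17 m³ → container 1 (remaining 23 m³)
17 m³ → container 1 (remaining 6 m³)
17 m³ → container 2 (remaining 23 m³)
17 m³ → container 2 (remaining 6 m³)
16 m³ → container 3 (remaining 24 m³)
16 m³ → container 3 (remaining 8 m³)
16 m³ → container 4 (remaining 24 m³)
15 m³ → container 4 (remaining 9 m³)
14 m³ → container 5 (remaining 26 m³)
14 m³ → container 5 (remaining 12 m³)
14 m³ → container 6 (remaining 26 m³)
13 m³ → container 6 (remaining 13 m³)
13 m³ → container 6 (remaining 0 m³)
13 m³ → container 7 (remaining 27 m³)

7 containers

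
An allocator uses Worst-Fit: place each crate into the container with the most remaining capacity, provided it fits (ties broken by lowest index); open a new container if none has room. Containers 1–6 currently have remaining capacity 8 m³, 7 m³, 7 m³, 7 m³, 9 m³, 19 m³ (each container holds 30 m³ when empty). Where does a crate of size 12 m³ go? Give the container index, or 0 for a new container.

Containers with room: container 6 (19 m³).
Most room is container 6 with 19 m³ free.

6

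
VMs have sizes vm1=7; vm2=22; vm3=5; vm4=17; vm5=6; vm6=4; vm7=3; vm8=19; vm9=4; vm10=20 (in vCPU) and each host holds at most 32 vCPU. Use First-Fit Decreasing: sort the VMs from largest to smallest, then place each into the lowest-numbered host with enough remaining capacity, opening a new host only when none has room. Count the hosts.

4

Sorted descending: 22, 20, 19, 17, 7, 6, 5, 4, 4, 3.
22 vCPU → host 1 (remaining 10 vCPU)
20 vCPU → host 2 (remaining 12 vCPU)
19 vCPU → host 3 (remaining 13 vCPU)
17 vCPU → host 4 (remaining 15 vCPU)
7 vCPU → host 1 (remaining 3 vCPU)
6 vCPU → host 2 (remaining 6 vCPU)
5 vCPU → host 2 (remaining 1 vCPU)
4 vCPU → host 3 (remaining 9 vCPU)
4 vCPU → host 3 (remaining 5 vCPU)
3 vCPU → host 1 (remaining 0 vCPU)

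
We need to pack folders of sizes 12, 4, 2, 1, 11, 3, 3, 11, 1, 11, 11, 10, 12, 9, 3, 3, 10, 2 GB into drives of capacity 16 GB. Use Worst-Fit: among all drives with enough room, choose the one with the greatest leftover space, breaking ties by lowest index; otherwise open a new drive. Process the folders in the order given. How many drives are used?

drive 1: place 12 GB, 4 GB left
drive 1: place 4 GB, 0 GB left
drive 2: place 2 GB, 14 GB left
drive 2: place 1 GB, 13 GB left
drive 2: place 11 GB, 2 GB left
drive 3: place 3 GB, 13 GB left
drive 3: place 3 GB, 10 GB left
drive 4: place 11 GB, 5 GB left
drive 3: place 1 GB, 9 GB left
drive 5: place 11 GB, 5 GB left
drive 6: place 11 GB, 5 GB left
drive 7: place 10 GB, 6 GB left
drive 8: place 12 GB, 4 GB left
drive 3: place 9 GB, 0 GB left
drive 7: place 3 GB, 3 GB left
drive 4: place 3 GB, 2 GB left
drive 9: place 10 GB, 6 GB left
drive 9: place 2 GB, 4 GB left

9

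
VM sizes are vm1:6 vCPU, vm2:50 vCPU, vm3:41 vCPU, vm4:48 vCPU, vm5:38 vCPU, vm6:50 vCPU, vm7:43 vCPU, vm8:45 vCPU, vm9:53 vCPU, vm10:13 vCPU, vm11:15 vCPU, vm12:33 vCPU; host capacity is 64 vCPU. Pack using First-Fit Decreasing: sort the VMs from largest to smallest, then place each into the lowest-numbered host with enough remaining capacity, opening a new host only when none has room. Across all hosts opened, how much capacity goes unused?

141

Sorted descending: 53, 50, 50, 48, 45, 43, 41, 38, 33, 15, 13, 6.
53 vCPU → host 1 (remaining 11 vCPU)
50 vCPU → host 2 (remaining 14 vCPU)
50 vCPU → host 3 (remaining 14 vCPU)
48 vCPU → host 4 (remaining 16 vCPU)
45 vCPU → host 5 (remaining 19 vCPU)
43 vCPU → host 6 (remaining 21 vCPU)
41 vCPU → host 7 (remaining 23 vCPU)
38 vCPU → host 8 (remaining 26 vCPU)
33 vCPU → host 9 (remaining 31 vCPU)
15 vCPU → host 4 (remaining 1 vCPU)
13 vCPU → host 2 (remaining 1 vCPU)
6 vCPU → host 1 (remaining 5 vCPU)
9 hosts × 64 vCPU = 576 vCPU; used 435 vCPU; unused 141 vCPU.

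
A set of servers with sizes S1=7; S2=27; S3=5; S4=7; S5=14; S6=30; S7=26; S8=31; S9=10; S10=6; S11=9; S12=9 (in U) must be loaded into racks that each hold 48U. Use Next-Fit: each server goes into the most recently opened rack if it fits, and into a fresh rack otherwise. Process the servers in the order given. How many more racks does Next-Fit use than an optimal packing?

Next-Fit: [7,27,5,7] [14,30] [26] [31,10,6] [9,9] → 5 racks.
Total size 181U; any packing needs at least ⌈181/48⌉ = 4 racks.
An optimal packing achieves that bound: [31,14] [30,10,7] [27,9,9] [26,7,6,5] → 4 racks.
Excess: 5 − 4 = 1.

1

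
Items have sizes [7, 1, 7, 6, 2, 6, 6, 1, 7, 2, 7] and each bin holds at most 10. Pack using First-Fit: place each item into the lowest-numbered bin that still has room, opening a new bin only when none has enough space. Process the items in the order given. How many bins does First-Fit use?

7 bins

Put 7 in bin 1; 3 remain.
Put 1 in bin 1; 2 remain.
Put 7 in bin 2; 3 remain.
Put 6 in bin 3; 4 remain.
Put 2 in bin 1; 0 remain.
Put 6 in bin 4; 4 remain.
Put 6 in bin 5; 4 remain.
Put 1 in bin 2; 2 remain.
Put 7 in bin 6; 3 remain.
Put 2 in bin 2; 0 remain.
Put 7 in bin 7; 3 remain.
Final bins: [7,1,2] [7,1,2] [6] [6] [6] [7] [7].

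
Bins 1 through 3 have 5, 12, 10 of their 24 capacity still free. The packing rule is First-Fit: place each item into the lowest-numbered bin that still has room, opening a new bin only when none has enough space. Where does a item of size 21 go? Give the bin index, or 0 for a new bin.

0

No bin has ≥ 21 free, so a new bin is opened.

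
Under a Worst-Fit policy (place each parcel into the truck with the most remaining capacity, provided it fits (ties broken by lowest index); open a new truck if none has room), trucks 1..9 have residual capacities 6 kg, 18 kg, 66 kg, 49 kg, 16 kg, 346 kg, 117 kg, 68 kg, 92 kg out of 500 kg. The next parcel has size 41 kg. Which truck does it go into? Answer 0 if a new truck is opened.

Trucks with room: truck 3 (66 kg), truck 4 (49 kg), truck 6 (346 kg), truck 7 (117 kg), truck 8 (68 kg), truck 9 (92 kg).
Most room is truck 6 with 346 kg free.

6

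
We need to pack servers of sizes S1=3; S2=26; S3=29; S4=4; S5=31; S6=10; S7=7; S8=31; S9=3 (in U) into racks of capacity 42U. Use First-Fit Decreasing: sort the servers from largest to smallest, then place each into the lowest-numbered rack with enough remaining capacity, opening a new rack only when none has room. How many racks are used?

Sorted descending: 31, 31, 29, 26, 10, 7, 4, 3, 3.
Put 31U in rack 1; 11U remain.
Put 31U in rack 2; 11U remain.
Put 29U in rack 3; 13U remain.
Put 26U in rack 4; 16U remain.
Put 10U in rack 1; 1U remain.
Put 7U in rack 2; 4U remain.
Put 4U in rack 2; 0U remain.
Put 3U in rack 3; 10U remain.
Put 3U in rack 3; 7U remain.

4 racks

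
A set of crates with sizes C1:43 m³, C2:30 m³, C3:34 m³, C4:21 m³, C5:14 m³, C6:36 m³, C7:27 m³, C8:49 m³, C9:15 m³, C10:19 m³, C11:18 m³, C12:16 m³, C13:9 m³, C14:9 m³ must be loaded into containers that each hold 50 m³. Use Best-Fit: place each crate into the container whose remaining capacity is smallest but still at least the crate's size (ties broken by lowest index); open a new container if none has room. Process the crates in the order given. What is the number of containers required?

C1 (43 m³) → container 1 (remaining 7 m³)
C2 (30 m³) → container 2 (remaining 20 m³)
C3 (34 m³) → container 3 (remaining 16 m³)
C4 (21 m³) → container 4 (remaining 29 m³)
C5 (14 m³) → container 3 (remaining 2 m³)
C6 (36 m³) → container 5 (remaining 14 m³)
C7 (27 m³) → container 4 (remaining 2 m³)
C8 (49 m³) → container 6 (remaining 1 m³)
C9 (15 m³) → container 2 (remaining 5 m³)
C10 (19 m³) → container 7 (remaining 31 m³)
C11 (18 m³) → container 7 (remaining 13 m³)
C12 (16 m³) → container 8 (remaining 34 m³)
C13 (9 m³) → container 7 (remaining 4 m³)
C14 (9 m³) → container 5 (remaining 5 m³)
Final containers: [43] [30,15] [34,14] [21,27] [36,9] [49] [19,18,9] [16].

8 containers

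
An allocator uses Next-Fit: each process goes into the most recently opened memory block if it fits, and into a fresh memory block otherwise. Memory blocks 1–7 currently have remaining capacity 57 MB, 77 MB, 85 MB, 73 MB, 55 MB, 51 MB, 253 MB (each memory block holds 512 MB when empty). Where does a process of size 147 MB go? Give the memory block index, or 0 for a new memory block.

7

Next-Fit only looks at memory block 7, which has 253 MB free.
147 MB fits there.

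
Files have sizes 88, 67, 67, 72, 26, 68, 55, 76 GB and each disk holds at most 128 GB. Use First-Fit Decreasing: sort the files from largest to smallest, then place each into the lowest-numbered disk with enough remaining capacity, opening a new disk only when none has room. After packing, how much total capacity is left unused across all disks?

249

Sorted descending: 88, 76, 72, 68, 67, 67, 55, 26.
88 GB → disk 1 (remaining 40 GB)
76 GB → disk 2 (remaining 52 GB)
72 GB → disk 3 (remaining 56 GB)
68 GB → disk 4 (remaining 60 GB)
67 GB → disk 5 (remaining 61 GB)
67 GB → disk 6 (remaining 61 GB)
55 GB → disk 3 (remaining 1 GB)
26 GB → disk 1 (remaining 14 GB)
6 disks × 128 GB = 768 GB; used 519 GB; unused 249 GB.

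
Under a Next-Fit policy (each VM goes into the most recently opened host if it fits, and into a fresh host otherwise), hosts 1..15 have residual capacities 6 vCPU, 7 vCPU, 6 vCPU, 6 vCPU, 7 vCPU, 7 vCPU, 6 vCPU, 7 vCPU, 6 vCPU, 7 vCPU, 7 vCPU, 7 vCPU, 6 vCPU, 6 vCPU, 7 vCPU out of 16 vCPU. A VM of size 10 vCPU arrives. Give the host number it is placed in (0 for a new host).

Next-Fit only looks at host 15, which has 7 vCPU free.
10 vCPU does not fit, so a new host is opened.

0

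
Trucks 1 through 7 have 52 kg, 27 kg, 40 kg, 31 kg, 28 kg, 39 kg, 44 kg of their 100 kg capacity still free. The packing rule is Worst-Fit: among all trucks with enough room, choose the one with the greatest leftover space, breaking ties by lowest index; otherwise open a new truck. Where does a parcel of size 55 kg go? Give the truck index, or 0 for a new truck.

0

No truck has ≥ 55 kg free, so a new truck is opened.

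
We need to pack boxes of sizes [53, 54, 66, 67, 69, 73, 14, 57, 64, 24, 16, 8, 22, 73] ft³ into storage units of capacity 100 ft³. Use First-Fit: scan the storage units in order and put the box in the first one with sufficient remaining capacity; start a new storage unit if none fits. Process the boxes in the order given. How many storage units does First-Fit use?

9 storage units

53 ft³ → storage unit 1 (remaining 47 ft³)
54 ft³ → storage unit 2 (remaining 46 ft³)
66 ft³ → storage unit 3 (remaining 34 ft³)
67 ft³ → storage unit 4 (remaining 33 ft³)
69 ft³ → storage unit 5 (remaining 31 ft³)
73 ft³ → storage unit 6 (remaining 27 ft³)
14 ft³ → storage unit 1 (remaining 33 ft³)
57 ft³ → storage unit 7 (remaining 43 ft³)
64 ft³ → storage unit 8 (remaining 36 ft³)
24 ft³ → storage unit 1 (remaining 9 ft³)
16 ft³ → storage unit 2 (remaining 30 ft³)
8 ft³ → storage unit 1 (remaining 1 ft³)
22 ft³ → storage unit 2 (remaining 8 ft³)
73 ft³ → storage unit 9 (remaining 27 ft³)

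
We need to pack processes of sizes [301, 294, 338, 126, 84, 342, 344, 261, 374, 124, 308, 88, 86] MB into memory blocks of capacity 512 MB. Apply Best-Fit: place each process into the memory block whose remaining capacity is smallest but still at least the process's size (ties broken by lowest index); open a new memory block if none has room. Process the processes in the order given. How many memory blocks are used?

Put 301 MB in memory block 1; 211 MB remain.
Put 294 MB in memory block 2; 218 MB remain.
Put 338 MB in memory block 3; 174 MB remain.
Put 126 MB in memory block 3; 48 MB remain.
Put 84 MB in memory block 1; 127 MB remain.
Put 342 MB in memory block 4; 170 MB remain.
Put 344 MB in memory block 5; 168 MB remain.
Put 261 MB in memory block 6; 251 MB remain.
Put 374 MB in memory block 7; 138 MB remain.
Put 124 MB in memory block 1; 3 MB remain.
Put 308 MB in memory block 8; 204 MB remain.
Put 88 MB in memory block 7; 50 MB remain.
Put 86 MB in memory block 5; 82 MB remain.
Final memory blocks: [301,84,124] [294] [338,126] [342] [344,86] [261] [374,88] [308].

8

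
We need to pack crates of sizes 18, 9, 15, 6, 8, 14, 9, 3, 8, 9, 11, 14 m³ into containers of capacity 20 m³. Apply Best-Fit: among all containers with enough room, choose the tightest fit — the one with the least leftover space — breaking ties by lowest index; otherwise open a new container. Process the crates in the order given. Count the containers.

8 containers

container 1: place 18 m³, 2 m³ left
container 2: place 9 m³, 11 m³ left
container 3: place 15 m³, 5 m³ left
container 2: place 6 m³, 5 m³ left
container 4: place 8 m³, 12 m³ left
container 5: place 14 m³, 6 m³ left
container 4: place 9 m³, 3 m³ left
container 4: place 3 m³, 0 m³ left
container 6: place 8 m³, 12 m³ left
container 6: place 9 m³, 3 m³ left
container 7: place 11 m³, 9 m³ left
container 8: place 14 m³, 6 m³ left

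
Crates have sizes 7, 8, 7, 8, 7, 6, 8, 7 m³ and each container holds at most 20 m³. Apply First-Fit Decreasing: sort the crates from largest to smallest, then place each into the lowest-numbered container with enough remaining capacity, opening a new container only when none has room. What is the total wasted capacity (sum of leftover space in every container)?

22

Sorted descending: 8, 8, 8, 7, 7, 7, 7, 6.
Put 8 m³ in container 1; 12 m³ remain.
Put 8 m³ in container 1; 4 m³ remain.
Put 8 m³ in container 2; 12 m³ remain.
Put 7 m³ in container 2; 5 m³ remain.
Put 7 m³ in container 3; 13 m³ remain.
Put 7 m³ in container 3; 6 m³ remain.
Put 7 m³ in container 4; 13 m³ remain.
Put 6 m³ in container 3; 0 m³ remain.
4 containers × 20 m³ = 80 m³; used 58 m³; unused 22 m³.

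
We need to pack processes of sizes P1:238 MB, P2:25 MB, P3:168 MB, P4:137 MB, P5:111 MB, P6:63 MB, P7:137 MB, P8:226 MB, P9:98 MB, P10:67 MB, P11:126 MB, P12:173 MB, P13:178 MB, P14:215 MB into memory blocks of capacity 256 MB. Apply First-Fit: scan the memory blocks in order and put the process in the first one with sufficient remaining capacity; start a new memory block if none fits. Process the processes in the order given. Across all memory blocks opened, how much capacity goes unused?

P1 (238 MB) → memory block 1 (remaining 18 MB)
P2 (25 MB) → memory block 2 (remaining 231 MB)
P3 (168 MB) → memory block 2 (remaining 63 MB)
P4 (137 MB) → memory block 3 (remaining 119 MB)
P5 (111 MB) → memory block 3 (remaining 8 MB)
P6 (63 MB) → memory block 2 (remaining 0 MB)
P7 (137 MB) → memory block 4 (remaining 119 MB)
P8 (226 MB) → memory block 5 (remaining 30 MB)
P9 (98 MB) → memory block 4 (remaining 21 MB)
P10 (67 MB) → memory block 6 (remaining 189 MB)
P11 (126 MB) → memory block 6 (remaining 63 MB)
P12 (173 MB) → memory block 7 (remaining 83 MB)
P13 (178 MB) → memory block 8 (remaining 78 MB)
P14 (215 MB) → memory block 9 (remaining 41 MB)
9 memory blocks × 256 MB = 2304 MB; used 1962 MB; unused 342 MB.

342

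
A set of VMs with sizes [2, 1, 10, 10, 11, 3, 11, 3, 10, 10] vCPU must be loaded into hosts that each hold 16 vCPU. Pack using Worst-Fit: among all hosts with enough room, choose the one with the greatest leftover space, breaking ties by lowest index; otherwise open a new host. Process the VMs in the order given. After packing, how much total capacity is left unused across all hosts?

25

2 vCPU → host 1 (remaining 14 vCPU)
1 vCPU → host 1 (remaining 13 vCPU)
10 vCPU → host 1 (remaining 3 vCPU)
10 vCPU → host 2 (remaining 6 vCPU)
11 vCPU → host 3 (remaining 5 vCPU)
3 vCPU → host 2 (remaining 3 vCPU)
11 vCPU → host 4 (remaining 5 vCPU)
3 vCPU → host 3 (remaining 2 vCPU)
10 vCPU → host 5 (remaining 6 vCPU)
10 vCPU → host 6 (remaining 6 vCPU)
6 hosts × 16 vCPU = 96 vCPU; used 71 vCPU; unused 25 vCPU.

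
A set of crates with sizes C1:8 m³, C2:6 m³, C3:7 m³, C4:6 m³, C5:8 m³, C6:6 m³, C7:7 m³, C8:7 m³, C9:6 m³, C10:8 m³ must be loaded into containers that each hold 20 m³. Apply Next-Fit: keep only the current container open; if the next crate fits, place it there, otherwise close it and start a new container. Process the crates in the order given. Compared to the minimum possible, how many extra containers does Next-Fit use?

Next-Fit: [8,6] [7,6] [8,6] [7,7,6] [8] → 5 containers.
Total size 69 m³; any packing needs at least ⌈69/20⌉ = 4 containers.
An optimal packing achieves that bound: [8,8] [8,7] [7,7,6] [6,6,6] → 4 containers.
Excess: 5 − 4 = 1.

1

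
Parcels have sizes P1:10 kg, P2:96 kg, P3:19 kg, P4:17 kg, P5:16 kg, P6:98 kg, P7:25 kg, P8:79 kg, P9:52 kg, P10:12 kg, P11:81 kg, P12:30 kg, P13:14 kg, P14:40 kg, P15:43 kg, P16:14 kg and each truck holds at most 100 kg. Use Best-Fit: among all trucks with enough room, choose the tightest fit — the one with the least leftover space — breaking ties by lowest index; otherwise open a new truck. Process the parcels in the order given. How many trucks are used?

7 trucks

truck 1: place P1 (10 kg), 90 kg left
truck 2: place P2 (96 kg), 4 kg left
truck 1: place P3 (19 kg), 71 kg left
truck 1: place P4 (17 kg), 54 kg left
truck 1: place P5 (16 kg), 38 kg left
truck 3: place P6 (98 kg), 2 kg left
truck 1: place P7 (25 kg), 13 kg left
truck 4: place P8 (79 kg), 21 kg left
truck 5: place P9 (52 kg), 48 kg left
truck 1: place P10 (12 kg), 1 kg left
truck 6: place P11 (81 kg), 19 kg left
truck 5: place P12 (30 kg), 18 kg left
truck 5: place P13 (14 kg), 4 kg left
truck 7: place P14 (40 kg), 60 kg left
truck 7: place P15 (43 kg), 17 kg left
truck 7: place P16 (14 kg), 3 kg left
Final trucks: [10,19,17,16,25,12] [96] [98] [79] [52,30,14] [81] [40,43,14].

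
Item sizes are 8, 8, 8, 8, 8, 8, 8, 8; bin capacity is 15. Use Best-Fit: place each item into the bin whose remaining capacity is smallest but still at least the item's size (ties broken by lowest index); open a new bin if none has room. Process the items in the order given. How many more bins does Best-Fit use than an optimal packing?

0

Best-Fit: [8] [8] [8] [8] [8] [8] [8] [8] → 8 bins.
8 items exceed 7.5 (half the capacity), and no two of those can share a bin, so at least 8 bins are needed.
So 8 is already optimal.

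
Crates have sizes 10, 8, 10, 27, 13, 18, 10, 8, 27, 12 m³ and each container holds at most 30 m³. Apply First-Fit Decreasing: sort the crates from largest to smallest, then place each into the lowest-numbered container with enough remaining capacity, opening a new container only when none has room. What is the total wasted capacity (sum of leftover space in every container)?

37

Sorted descending: 27, 27, 18, 13, 12, 10, 10, 10, 8, 8.
27 m³ → container 1 (remaining 3 m³)
27 m³ → container 2 (remaining 3 m³)
18 m³ → container 3 (remaining 12 m³)
13 m³ → container 4 (remaining 17 m³)
12 m³ → container 3 (remaining 0 m³)
10 m³ → container 4 (remaining 7 m³)
10 m³ → container 5 (remaining 20 m³)
10 m³ → container 5 (remaining 10 m³)
8 m³ → container 5 (remaining 2 m³)
8 m³ → container 6 (remaining 22 m³)
6 containers × 30 m³ = 180 m³; used 143 m³; unused 37 m³.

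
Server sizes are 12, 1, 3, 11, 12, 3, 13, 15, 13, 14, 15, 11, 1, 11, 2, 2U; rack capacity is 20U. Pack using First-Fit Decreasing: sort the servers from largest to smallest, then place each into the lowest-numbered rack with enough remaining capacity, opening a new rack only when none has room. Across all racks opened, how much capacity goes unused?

Sorted descending: 15, 15, 14, 13, 13, 12, 12, 11, 11, 11, 3, 3, 2, 2, 1, 1.
15U → rack 1 (remaining 5U)
15U → rack 2 (remaining 5U)
14U → rack 3 (remaining 6U)
13U → rack 4 (remaining 7U)
13U → rack 5 (remaining 7U)
12U → rack 6 (remaining 8U)
12U → rack 7 (remaining 8U)
11U → rack 8 (remaining 9U)
11U → rack 9 (remaining 9U)
11U → rack 10 (remaining 9U)
3U → rack 1 (remaining 2U)
3U → rack 2 (remaining 2U)
2U → rack 1 (remaining 0U)
2U → rack 2 (remaining 0U)
1U → rack 3 (remaining 5U)
1U → rack 3 (remaining 4U)
10 racks × 20U = 200U; used 139U; unused 61U.

61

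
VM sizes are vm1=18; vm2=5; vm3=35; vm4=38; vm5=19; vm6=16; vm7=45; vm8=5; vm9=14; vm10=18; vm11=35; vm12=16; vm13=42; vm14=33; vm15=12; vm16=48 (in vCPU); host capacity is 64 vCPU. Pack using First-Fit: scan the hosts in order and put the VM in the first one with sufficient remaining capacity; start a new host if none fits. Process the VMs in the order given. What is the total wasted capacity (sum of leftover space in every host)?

113

Put vm1 (18 vCPU) in host 1; 46 vCPU remain.
Put vm2 (5 vCPU) in host 1; 41 vCPU remain.
Put vm3 (35 vCPU) in host 1; 6 vCPU remain.
Put vm4 (38 vCPU) in host 2; 26 vCPU remain.
Put vm5 (19 vCPU) in host 2; 7 vCPU remain.
Put vm6 (16 vCPU) in host 3; 48 vCPU remain.
Put vm7 (45 vCPU) in host 3; 3 vCPU remain.
Put vm8 (5 vCPU) in host 1; 1 vCPU remain.
Put vm9 (14 vCPU) in host 4; 50 vCPU remain.
Put vm10 (18 vCPU) in host 4; 32 vCPU remain.
Put vm11 (35 vCPU) in host 5; 29 vCPU remain.
Put vm12 (16 vCPU) in host 4; 16 vCPU remain.
Put vm13 (42 vCPU) in host 6; 22 vCPU remain.
Put vm14 (33 vCPU) in host 7; 31 vCPU remain.
Put vm15 (12 vCPU) in host 4; 4 vCPU remain.
Put vm16 (48 vCPU) in host 8; 16 vCPU remain.
8 hosts × 64 vCPU = 512 vCPU; used 399 vCPU; unused 113 vCPU.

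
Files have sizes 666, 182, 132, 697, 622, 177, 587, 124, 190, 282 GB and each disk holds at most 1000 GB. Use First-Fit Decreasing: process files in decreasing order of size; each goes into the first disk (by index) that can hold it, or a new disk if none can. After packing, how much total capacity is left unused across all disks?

Sorted descending: 697, 666, 622, 587, 282, 190, 182, 177, 132, 124.
697 GB → disk 1 (remaining 303 GB)
666 GB → disk 2 (remaining 334 GB)
622 GB → disk 3 (remaining 378 GB)
587 GB → disk 4 (remaining 413 GB)
282 GB → disk 1 (remaining 21 GB)
190 GB → disk 2 (remaining 144 GB)
182 GB → disk 3 (remaining 196 GB)
177 GB → disk 3 (remaining 19 GB)
132 GB → disk 2 (remaining 12 GB)
124 GB → disk 4 (remaining 289 GB)
4 disks × 1000 GB = 4000 GB; used 3659 GB; unused 341 GB.

341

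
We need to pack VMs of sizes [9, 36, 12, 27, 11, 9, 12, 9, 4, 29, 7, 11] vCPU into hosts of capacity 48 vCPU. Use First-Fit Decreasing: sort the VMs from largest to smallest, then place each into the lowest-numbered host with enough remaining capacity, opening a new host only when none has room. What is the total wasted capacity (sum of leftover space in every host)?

Sorted descending: 36, 29, 27, 12, 12, 11, 11, 9, 9, 9, 7, 4.
host 1: place 36 vCPU, 12 vCPU left
host 2: place 29 vCPU, 19 vCPU left
host 3: place 27 vCPU, 21 vCPU left
host 1: place 12 vCPU, 0 vCPU left
host 2: place 12 vCPU, 7 vCPU left
host 3: place 11 vCPU, 10 vCPU left
host 4: place 11 vCPU, 37 vCPU left
host 3: place 9 vCPU, 1 vCPU left
host 4: place 9 vCPU, 28 vCPU left
host 4: place 9 vCPU, 19 vCPU left
host 2: place 7 vCPU, 0 vCPU left
host 4: place 4 vCPU, 15 vCPU left
4 hosts × 48 vCPU = 192 vCPU; used 176 vCPU; unused 16 vCPU.

16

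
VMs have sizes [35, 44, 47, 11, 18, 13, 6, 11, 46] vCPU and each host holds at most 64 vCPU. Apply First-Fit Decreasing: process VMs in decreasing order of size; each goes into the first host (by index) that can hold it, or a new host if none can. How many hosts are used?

4

Sorted descending: 47, 46, 44, 35, 18, 13, 11, 11, 6.
47 vCPU → host 1 (remaining 17 vCPU)
46 vCPU → host 2 (remaining 18 vCPU)
44 vCPU → host 3 (remaining 20 vCPU)
35 vCPU → host 4 (remaining 29 vCPU)
18 vCPU → host 2 (remaining 0 vCPU)
13 vCPU → host 1 (remaining 4 vCPU)
11 vCPU → host 3 (remaining 9 vCPU)
11 vCPU → host 4 (remaining 18 vCPU)
6 vCPU → host 3 (remaining 3 vCPU)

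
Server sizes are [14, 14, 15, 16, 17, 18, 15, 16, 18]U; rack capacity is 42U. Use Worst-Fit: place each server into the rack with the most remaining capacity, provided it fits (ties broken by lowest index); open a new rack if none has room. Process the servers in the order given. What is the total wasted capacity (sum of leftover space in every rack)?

67

14U → rack 1 (remaining 28U)
14U → rack 1 (remaining 14U)
15U → rack 2 (remaining 27U)
16U → rack 2 (remaining 11U)
17U → rack 3 (remaining 25U)
18U → rack 3 (remaining 7U)
15U → rack 4 (remaining 27U)
16U → rack 4 (remaining 11U)
18U → rack 5 (remaining 24U)
5 racks × 42U = 210U; used 143U; unused 67U.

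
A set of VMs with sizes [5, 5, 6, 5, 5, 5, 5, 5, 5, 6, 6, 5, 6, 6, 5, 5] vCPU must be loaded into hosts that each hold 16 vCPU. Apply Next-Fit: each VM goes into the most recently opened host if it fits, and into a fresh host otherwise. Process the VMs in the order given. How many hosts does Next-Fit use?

5 vCPU → host 1 (remaining 11 vCPU)
5 vCPU → host 1 (remaining 6 vCPU)
6 vCPU → host 1 (remaining 0 vCPU)
5 vCPU → host 2 (remaining 11 vCPU)
5 vCPU → host 2 (remaining 6 vCPU)
5 vCPU → host 2 (remaining 1 vCPU)
5 vCPU → host 3 (remaining 11 vCPU)
5 vCPU → host 3 (remaining 6 vCPU)
5 vCPU → host 3 (remaining 1 vCPU)
6 vCPU → host 4 (remaining 10 vCPU)
6 vCPU → host 4 (remaining 4 vCPU)
5 vCPU → host 5 (remaining 11 vCPU)
6 vCPU → host 5 (remaining 5 vCPU)
6 vCPU → host 6 (remaining 10 vCPU)
5 vCPU → host 6 (remaining 5 vCPU)
5 vCPU → host 6 (remaining 0 vCPU)

6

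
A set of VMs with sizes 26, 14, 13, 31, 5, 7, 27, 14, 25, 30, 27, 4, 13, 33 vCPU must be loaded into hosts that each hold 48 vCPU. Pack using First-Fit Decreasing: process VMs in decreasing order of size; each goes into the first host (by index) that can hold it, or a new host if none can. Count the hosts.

Sorted descending: 33, 31, 30, 27, 27, 26, 25, 14, 14, 13, 13, 7, 5, 4.
Put 33 vCPU in host 1; 15 vCPU remain.
Put 31 vCPU in host 2; 17 vCPU remain.
Put 30 vCPU in host 3; 18 vCPU remain.
Put 27 vCPU in host 4; 21 vCPU remain.
Put 27 vCPU in host 5; 21 vCPU remain.
Put 26 vCPU in host 6; 22 vCPU remain.
Put 25 vCPU in host 7; 23 vCPU remain.
Put 14 vCPU in host 1; 1 vCPU remain.
Put 14 vCPU in host 2; 3 vCPU remain.
Put 13 vCPU in host 3; 5 vCPU remain.
Put 13 vCPU in host 4; 8 vCPU remain.
Put 7 vCPU in host 4; 1 vCPU remain.
Put 5 vCPU in host 3; 0 vCPU remain.
Put 4 vCPU in host 5; 17 vCPU remain.

7 hosts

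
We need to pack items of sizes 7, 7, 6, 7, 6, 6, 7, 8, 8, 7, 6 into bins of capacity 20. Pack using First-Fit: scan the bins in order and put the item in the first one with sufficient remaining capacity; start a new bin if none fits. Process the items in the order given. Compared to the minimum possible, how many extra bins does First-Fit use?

First-Fit: [7,7,6] [7,6,6] [7,8] [8,7] [6] → 5 bins.
Total size 75; any packing needs at least ⌈75/20⌉ = 4 bins.
An optimal packing achieves that bound: [8,8] [7,7,6] [7,7,6] [7,6,6] → 4 bins.
Excess: 5 − 4 = 1.

1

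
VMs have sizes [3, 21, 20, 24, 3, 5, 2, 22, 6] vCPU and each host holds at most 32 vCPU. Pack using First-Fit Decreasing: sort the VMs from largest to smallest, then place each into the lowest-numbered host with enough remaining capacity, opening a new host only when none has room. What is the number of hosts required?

4

Sorted descending: 24, 22, 21, 20, 6, 5, 3, 3, 2.
Put 24 vCPU in host 1; 8 vCPU remain.
Put 22 vCPU in host 2; 10 vCPU remain.
Put 21 vCPU in host 3; 11 vCPU remain.
Put 20 vCPU in host 4; 12 vCPU remain.
Put 6 vCPU in host 1; 2 vCPU remain.
Put 5 vCPU in host 2; 5 vCPU remain.
Put 3 vCPU in host 2; 2 vCPU remain.
Put 3 vCPU in host 3; 8 vCPU remain.
Put 2 vCPU in host 1; 0 vCPU remain.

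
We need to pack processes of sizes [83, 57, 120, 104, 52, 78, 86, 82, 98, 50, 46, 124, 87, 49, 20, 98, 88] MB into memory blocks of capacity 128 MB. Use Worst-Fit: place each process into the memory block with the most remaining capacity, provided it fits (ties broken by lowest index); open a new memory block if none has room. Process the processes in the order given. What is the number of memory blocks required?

13

83 MB → memory block 1 (remaining 45 MB)
57 MB → memory block 2 (remaining 71 MB)
120 MB → memory block 3 (remaining 8 MB)
104 MB → memory block 4 (remaining 24 MB)
52 MB → memory block 2 (remaining 19 MB)
78 MB → memory block 5 (remaining 50 MB)
86 MB → memory block 6 (remaining 42 MB)
82 MB → memory block 7 (remaining 46 MB)
98 MB → memory block 8 (remaining 30 MB)
50 MB → memory block 5 (remaining 0 MB)
46 MB → memory block 7 (remaining 0 MB)
124 MB → memory block 9 (remaining 4 MB)
87 MB → memory block 10 (remaining 41 MB)
49 MB → memory block 11 (remaining 79 MB)
20 MB → memory block 11 (remaining 59 MB)
98 MB → memory block 12 (remaining 30 MB)
88 MB → memory block 13 (remaining 40 MB)
Final memory blocks: [83] [57,52] [120] [104] [78,50] [86] [82,46] [98] [124] [87] [49,20] [98] [88].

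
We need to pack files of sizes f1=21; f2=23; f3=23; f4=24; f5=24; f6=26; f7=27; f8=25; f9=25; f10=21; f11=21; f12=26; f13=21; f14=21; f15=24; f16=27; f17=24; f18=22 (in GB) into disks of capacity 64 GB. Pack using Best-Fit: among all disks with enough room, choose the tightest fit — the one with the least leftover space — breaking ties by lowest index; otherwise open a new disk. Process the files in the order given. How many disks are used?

9

disk 1: place f1 (21 GB), 43 GB left
disk 1: place f2 (23 GB), 20 GB left
disk 2: place f3 (23 GB), 41 GB left
disk 2: place f4 (24 GB), 17 GB left
disk 3: place f5 (24 GB), 40 GB left
disk 3: place f6 (26 GB), 14 GB left
disk 4: place f7 (27 GB), 37 GB left
disk 4: place f8 (25 GB), 12 GB left
disk 5: place f9 (25 GB), 39 GB left
disk 5: place f10 (21 GB), 18 GB left
disk 6: place f11 (21 GB), 43 GB left
disk 6: place f12 (26 GB), 17 GB left
disk 7: place f13 (21 GB), 43 GB left
disk 7: place f14 (21 GB), 22 GB left
disk 8: place f15 (24 GB), 40 GB left
disk 8: place f16 (27 GB), 13 GB left
disk 9: place f17 (24 GB), 40 GB left
disk 7: place f18 (22 GB), 0 GB left
Final disks: [21,23] [23,24] [24,26] [27,25] [25,21] [21,26] [21,21,22] [24,27] [24].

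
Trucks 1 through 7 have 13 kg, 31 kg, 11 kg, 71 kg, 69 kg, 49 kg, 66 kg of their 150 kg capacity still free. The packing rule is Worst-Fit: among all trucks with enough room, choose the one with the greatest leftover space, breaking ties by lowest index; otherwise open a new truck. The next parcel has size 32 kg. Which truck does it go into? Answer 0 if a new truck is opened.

Trucks with room: truck 4 (71 kg), truck 5 (69 kg), truck 6 (49 kg), truck 7 (66 kg).
Most room is truck 4 with 71 kg free.

4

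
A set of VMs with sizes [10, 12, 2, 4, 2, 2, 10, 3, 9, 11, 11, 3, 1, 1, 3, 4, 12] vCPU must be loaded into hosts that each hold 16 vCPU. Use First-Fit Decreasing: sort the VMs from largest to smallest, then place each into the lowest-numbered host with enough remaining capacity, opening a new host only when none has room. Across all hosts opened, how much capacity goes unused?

Sorted descending: 12, 12, 11, 11, 10, 10, 9, 4, 4, 3, 3, 3, 2, 2, 2, 1, 1.
host 1: place 12 vCPU, 4 vCPU left
host 2: place 12 vCPU, 4 vCPU left
host 3: place 11 vCPU, 5 vCPU left
host 4: place 11 vCPU, 5 vCPU left
host 5: place 10 vCPU, 6 vCPU left
host 6: place 10 vCPU, 6 vCPU left
host 7: place 9 vCPU, 7 vCPU left
host 1: place 4 vCPU, 0 vCPU left
host 2: place 4 vCPU, 0 vCPU left
host 3: place 3 vCPU, 2 vCPU left
host 4: place 3 vCPU, 2 vCPU left
host 5: place 3 vCPU, 3 vCPU left
host 3: place 2 vCPU, 0 vCPU left
host 4: place 2 vCPU, 0 vCPU left
host 5: place 2 vCPU, 1 vCPU left
host 5: place 1 vCPU, 0 vCPU left
host 6: place 1 vCPU, 5 vCPU left
7 hosts × 16 vCPU = 112 vCPU; used 100 vCPU; unused 12 vCPU.

12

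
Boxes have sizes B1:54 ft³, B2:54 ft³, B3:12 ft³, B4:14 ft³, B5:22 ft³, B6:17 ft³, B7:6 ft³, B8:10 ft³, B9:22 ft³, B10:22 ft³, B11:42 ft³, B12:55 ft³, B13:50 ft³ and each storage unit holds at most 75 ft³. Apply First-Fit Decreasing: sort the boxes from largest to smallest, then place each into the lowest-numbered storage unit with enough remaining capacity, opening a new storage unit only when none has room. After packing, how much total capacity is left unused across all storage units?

70

Sorted descending: 55, 54, 54, 50, 42, 22, 22, 22, 17, 14, 12, 10, 6.
storage unit 1: place 55 ft³, 20 ft³ left
storage unit 2: place 54 ft³, 21 ft³ left
storage unit 3: place 54 ft³, 21 ft³ left
storage unit 4: place 50 ft³, 25 ft³ left
storage unit 5: place 42 ft³, 33 ft³ left
storage unit 4: place 22 ft³, 3 ft³ left
storage unit 5: place 22 ft³, 11 ft³ left
storage unit 6: place 22 ft³, 53 ft³ left
storage unit 1: place 17 ft³, 3 ft³ left
storage unit 2: place 14 ft³, 7 ft³ left
storage unit 3: place 12 ft³, 9 ft³ left
storage unit 5: place 10 ft³, 1 ft³ left
storage unit 2: place 6 ft³, 1 ft³ left
6 storage units × 75 ft³ = 450 ft³; used 380 ft³; unused 70 ft³.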